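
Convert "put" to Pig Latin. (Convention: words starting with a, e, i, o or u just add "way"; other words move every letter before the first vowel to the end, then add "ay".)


Word: "put"
Starts with consonant(s) → move to end, add 'ay'
Consonant cluster: "p"
Pig Latin = "utpay"


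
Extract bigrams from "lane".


Word: "lane" (length 4)
Number of bigrams = 4 - 2 + 1 = 3
  Position 0: "la"
  Position 1: "an"
  Position 2: "ne"
Bigrams = "la", "an", "ne"


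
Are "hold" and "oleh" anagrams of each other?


Word 1: "hold" → sorted: dhlo
Word 2: "oleh" → sorted: ehlo
Same letters? dhlo != ehlo
Anagram = No


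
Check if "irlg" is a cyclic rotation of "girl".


Word: "girl", Candidate: "irlg"
Method: check if candidate is substring of word+word
"girlgirl" contains "irlg"? Yes
Is rotation = Yes


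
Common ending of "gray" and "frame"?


Word 1: "gray"
Word 2: "frame"
Comparing from end:
  Pos -1: 'y' != 'e' (stop)
LCS = "" (length 0)


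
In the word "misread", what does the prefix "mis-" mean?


Prefix: mis-
Example: misread (mis- + read)
Meaning = wrongly


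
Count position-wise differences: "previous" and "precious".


Comparing character by character (same length = 8):
  Pos 0: 'p' vs 'p' =
  Pos 1: 'r' vs 'r' =
  Pos 2: 'e' vs 'e' =
  Pos 3: 'v' vs 'c' !=
  Pos 4: 'i' vs 'i' =
  Pos 5: 'o' vs 'o' =
  Pos 6: 'u' vs 'u' =
  Pos 7: 's' vs 's' =
Hamming distance = 1


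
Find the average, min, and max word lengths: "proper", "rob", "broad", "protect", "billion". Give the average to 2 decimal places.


Lengths: "proper"=6, "rob"=3, "broad"=5, "protect"=7, "billion"=7
Sum = 28, Count = 5
Average = 28/5 = 5.60
= avg=5.60, min=3, max=7


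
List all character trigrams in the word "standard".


Word: "standard" (length 8)
Number of trigrams = 8 - 3 + 1 = 6
  Position 0: "sta"
  Position 1: "tan"
  Position 2: "and"
  Position 3: "nda"
  Position 4: "dar"
  Position 5: "ard"
Trigrams = "sta", "tan", "and", "nda", "dar", "ard"


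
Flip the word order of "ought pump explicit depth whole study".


Original: "ought pump explicit depth whole study"
Words (1..n): ought | pump | explicit | depth | whole | study
Reversed (n..1): study | whole | depth | explicit | pump | ought
Result = "study whole depth explicit pump ought"


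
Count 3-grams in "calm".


Word: "calm" (length 4)
Number of 3-grams = length - 3 + 1 = 4 - 3 + 1
= 2


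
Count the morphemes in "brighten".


Word: "brighten"
Morphemes: bright / -en
Each morpheme carries meaning
= 2 morphemes


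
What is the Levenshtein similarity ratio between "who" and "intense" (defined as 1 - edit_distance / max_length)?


Word 1: "who" (length 3)
Word 2: "intense" (length 7)
One optimal edit sequence:
  1. insert 'i'  (+1)
  2. insert 'n'  (+1)
  3. insert 't'  (+1)
  4. insert 'e'  (+1)
  5. substitute 'w' -> 'n'  (+1)
  6. substitute 'h' -> 's'  (+1)
  7. substitute 'o' -> 'e'  (+1)
Edit distance = 7
Max length = max(3, 7) = 7
Similarity = 1 - 7/7
= 0.0000


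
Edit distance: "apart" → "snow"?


Word 1: "apart" (length 5)
Word 2: "snow" (length 4)
One optimal edit sequence (insert/delete/substitute each cost 1):
  1. delete 'a'  (+1)
  2. substitute 'p' -> 's'  (+1)
  3. substitute 'a' -> 'n'  (+1)
  4. substitute 'r' -> 'o'  (+1)
  5. substitute 't' -> 'w'  (+1)
Total edit operations: 5
Edit distance = 5


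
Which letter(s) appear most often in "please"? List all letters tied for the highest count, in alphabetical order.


Word: "please"
Letter counts:
  'a': 1
  'e': 2
  'l': 1
  'p': 1
  's': 1
Maximum count = 2
Most frequent = 'e' (2 times each)


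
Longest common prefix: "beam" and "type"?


Word 1: "beam"
Word 2: "type"
Comparing from start:
  Pos 0: 'b' != 't' (stop)
LCP = "" (length 0)


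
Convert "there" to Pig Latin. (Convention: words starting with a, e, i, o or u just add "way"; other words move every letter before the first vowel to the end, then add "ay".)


Word: "there"
Starts with consonant(s) → move to end, add 'ay'
Consonant cluster: "th"
Pig Latin = "erethay"


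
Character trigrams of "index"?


Word: "index" (length 5)
Number of trigrams = 5 - 3 + 1 = 3
  Position 0: "ind"
  Position 1: "nde"
  Position 2: "dex"
Trigrams = "ind", "nde", "dex"


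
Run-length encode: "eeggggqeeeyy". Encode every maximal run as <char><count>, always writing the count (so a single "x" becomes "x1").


String: "eeggggqeeeyy"
Scanning for consecutive runs:
  'e' x 2
  'g' x 4
  'q' x 1
  'e' x 3
  'y' x 2
RLE = "e2g4q1e3y2"


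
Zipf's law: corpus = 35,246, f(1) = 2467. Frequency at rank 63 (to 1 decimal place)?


Zipf's law: f(r) = f(1) / r
f(1) = 2467
f(63) = 2467 / 63
= 39.2 occurrences


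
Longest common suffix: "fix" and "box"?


Word 1: "fix"
Word 2: "box"
Comparing from end:
  Pos -1: 'x' == 'x'
  Pos -2: 'i' != 'o' (stop)
LCS = "x" (length 1)


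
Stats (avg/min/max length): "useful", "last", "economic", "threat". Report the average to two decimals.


Lengths: "useful"=6, "last"=4, "economic"=8, "threat"=6
Sum = 24, Count = 4
Average = 24/4 = 6.00
= avg=6.00, min=4, max=8


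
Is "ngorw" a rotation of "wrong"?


Word: "wrong", Candidate: "ngorw"
Method: check if candidate is substring of word+word
"wrongwrong" contains "ngorw"? No
Is rotation = No


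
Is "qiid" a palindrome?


Word: "qiid"
Reversed: "diiq"
Forward == Backward? qiid != diiq
Palindrome = No


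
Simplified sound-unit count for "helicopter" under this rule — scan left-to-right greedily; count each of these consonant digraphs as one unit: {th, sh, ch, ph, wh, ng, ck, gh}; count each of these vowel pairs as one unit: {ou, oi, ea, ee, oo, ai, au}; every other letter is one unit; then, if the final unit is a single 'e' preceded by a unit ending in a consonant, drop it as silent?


Word: "helicopter" (10 letters)
Left-to-right scan:
  1. 'h' (letter)
  2. 'e' (letter)
  3. 'l' (letter)
  4. 'i' (letter)
  5. 'c' (letter)
  6. 'o' (letter)
  7. 'p' (letter)
  8. 't' (letter)
  9. 'e' (letter)
  10. 'r' (letter)
Units from scan: 10
Sound units = 10 units


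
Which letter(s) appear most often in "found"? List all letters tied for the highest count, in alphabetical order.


Word: "found"
Letter counts:
  'd': 1
  'f': 1
  'n': 1
  'o': 1
  'u': 1
Maximum count = 1
Most frequent = 'd', 'f', 'n', 'o', 'u' (1 time each)


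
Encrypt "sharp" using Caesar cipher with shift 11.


Word: "sharp"
Shift: 11
Each letter → (letter + shift) mod 26:
  's' (18) + 11 = 3 → 'd'
  'h' (7) + 11 = 18 → 's'
  'a' (0) + 11 = 11 → 'l'
  'r' (17) + 11 = 2 → 'c'
  'p' (15) + 11 = 0 → 'a'
Result = "dslca"


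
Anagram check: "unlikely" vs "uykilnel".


Word 1: "unlikely" → sorted: eikllnuy
Word 2: "uykilnel" → sorted: eikllnuy
Same letters? eikllnuy == eikllnuy
Anagram = Yes


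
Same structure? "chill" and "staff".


Pattern of "chill": [0, 1, 2, 3, 3]
Pattern of "staff": [0, 1, 2, 3, 3]
Patterns match
Same pattern = Yes


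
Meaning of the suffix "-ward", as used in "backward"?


Suffix: -ward
Example: backward (back + -ward)
Meaning = in the direction of


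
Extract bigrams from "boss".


Word: "boss" (length 4)
Number of bigrams = 4 - 2 + 1 = 3
  Position 0: "bo"
  Position 1: "os"
  Position 2: "ss"
Bigrams = "bo", "os", "ss"


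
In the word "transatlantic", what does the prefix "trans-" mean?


Prefix: trans-
Example: transatlantic = trans- + atlantic
Meaning = across


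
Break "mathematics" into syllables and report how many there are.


Word: "mathematics"
Syllable breakdown: math | e | mat | ics
Counting: 4 parts
= 4 syllables


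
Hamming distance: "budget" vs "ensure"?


Comparing character by character (same length = 6):
  Pos 0: 'b' vs 'e' !=
  Pos 1: 'u' vs 'n' !=
  Pos 2: 'd' vs 's' !=
  Pos 3: 'g' vs 'u' !=
  Pos 4: 'e' vs 'r' !=
  Pos 5: 't' vs 'e' !=
Hamming distance = 6


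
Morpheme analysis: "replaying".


Word: "replaying"
Morphemes: re- | play | -ing
Each morpheme carries meaning
= 3 morphemes


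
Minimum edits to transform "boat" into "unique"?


Word 1: "boat" (length 4)
Word 2: "unique" (length 6)
One optimal edit sequence (insert/delete/substitute each cost 1):
  1. insert 'u'  (+1)
  2. insert 'n'  (+1)
  3. substitute 'b' -> 'i'  (+1)
  4. substitute 'o' -> 'q'  (+1)
  5. substitute 'a' -> 'u'  (+1)
  6. substitute 't' -> 'e'  (+1)
Total edit operations: 6
Edit distance = 6


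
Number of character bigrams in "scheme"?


Word: "scheme" (length 6)
Number of 2-grams = length - 2 + 1 = 6 - 2 + 1
= 5


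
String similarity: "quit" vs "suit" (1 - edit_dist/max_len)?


Word 1: "quit" (length 4)
Word 2: "suit" (length 4)
One optimal edit sequence:
  1. substitute 'q' -> 's'  (+1)
  2. keep 'u'
  3. keep 'i'
  4. keep 't'
Edit distance = 1
Max length = max(4, 4) = 4
Similarity = 1 - 1/4
= 0.7500


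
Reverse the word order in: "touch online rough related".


Original: "touch online rough related"
Words (1..n): touch | online | rough | related
Reversed (n..1): related | rough | online | touch
Result = "related rough online touch"


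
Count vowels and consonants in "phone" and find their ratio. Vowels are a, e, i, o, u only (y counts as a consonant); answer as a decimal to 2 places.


Word: "phone"
Vowels (a,e,i,o,u): 2
Consonants: 3
Ratio = 2/3
= 0.67


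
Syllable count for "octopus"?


Word: "octopus"
Syllable breakdown: oc · to · pus
Counting: 3 parts
= 3 syllables


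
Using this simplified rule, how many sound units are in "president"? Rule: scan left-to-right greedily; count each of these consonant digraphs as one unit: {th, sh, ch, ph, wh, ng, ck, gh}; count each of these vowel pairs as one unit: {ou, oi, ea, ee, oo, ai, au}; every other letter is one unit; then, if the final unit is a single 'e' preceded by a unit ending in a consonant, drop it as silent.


Word: "president" (9 letters)
Left-to-right scan:
  (1) 'p' (letter)
  (2) 'r' (letter)
  (3) 'e' (letter)
  (4) 's' (letter)
  (5) 'i' (letter)
  (6) 'd' (letter)
  (7) 'e' (letter)
  (8) 'n' (letter)
  (9) 't' (letter)
Units from scan: 9
Sound units = 9 units


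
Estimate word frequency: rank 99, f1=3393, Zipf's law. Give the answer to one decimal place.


Zipf's law: f(r) = f(1) / r
f(1) = 3393
f(99) = 3393 / 99
= 34.3 occurrences


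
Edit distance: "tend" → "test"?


Word 1: "tend" (length 4)
Word 2: "test" (length 4)
One optimal edit sequence (insert/delete/substitute each cost 1):
  1. keep 't'
  2. keep 'e'
  3. substitute 'n' -> 's'  (+1)
  4. substitute 'd' -> 't'  (+1)
Total edit operations: 2
Edit distance = 2


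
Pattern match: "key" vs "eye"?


Pattern of "key": [0, 1, 2]
Pattern of "eye": [0, 1, 0]
Patterns do not match
Same pattern = No


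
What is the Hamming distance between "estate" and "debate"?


Comparing character by character (same length = 6):
  Pos 0: 'e' vs 'd' !=
  Pos 1: 's' vs 'e' !=
  Pos 2: 't' vs 'b' !=
  Pos 3: 'a' vs 'a' =
  Pos 4: 't' vs 't' =
  Pos 5: 'e' vs 'e' =
Hamming distance = 3


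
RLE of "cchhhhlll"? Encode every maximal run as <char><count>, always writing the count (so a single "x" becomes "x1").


String: "cchhhhlll"
Scanning for consecutive runs:
  'c' x 2
  'h' x 4
  'l' x 3
RLE = "c2h4l3"


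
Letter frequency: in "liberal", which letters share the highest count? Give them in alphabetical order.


Word: "liberal"
Letter counts:
  'a': 1
  'b': 1
  'e': 1
  'i': 1
  'l': 2
  'r': 1
Maximum count = 2
Most frequent = 'l' (2 times each)


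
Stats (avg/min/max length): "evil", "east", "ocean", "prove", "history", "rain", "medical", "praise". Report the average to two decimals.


Lengths: "evil"=4, "east"=4, "ocean"=5, "prove"=5, "history"=7, "rain"=4, "medical"=7, "praise"=6
Sum = 42, Count = 8
Average = 42/8 = 5.25
= avg=5.25, min=4, max=7


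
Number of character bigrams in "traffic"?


Word: "traffic" (length 7)
Number of 2-grams = length - 2 + 1 = 7 - 2 + 1
= 6


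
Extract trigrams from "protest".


Word: "protest" (length 7)
Number of trigrams = 7 - 3 + 1 = 5
  Position 0: "pro"
  Position 1: "rot"
  Position 2: "ote"
  Position 3: "tes"
  Position 4: "est"
Trigrams = "pro", "rot", "ote", "tes", "est"


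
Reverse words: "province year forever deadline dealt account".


Original: "province year forever deadline dealt account"
Words (1..n): province | year | forever | deadline | dealt | account
Reversed (n..1): account | dealt | deadline | forever | year | province
Result = "account dealt deadline forever year province"


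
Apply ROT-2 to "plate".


Word: "plate"
Shift: 2
Each letter → (letter + shift) mod 26:
  'p' (15) + 2 = 17 → 'r'
  'l' (11) + 2 = 13 → 'n'
  'a' (0) + 2 = 2 → 'c'
  't' (19) + 2 = 21 → 'v'
  'e' (4) + 2 = 6 → 'g'
Result = "rncvg"


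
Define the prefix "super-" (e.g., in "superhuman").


Prefix: super-
As in: superhuman -> super- + human
Meaning = above / beyond


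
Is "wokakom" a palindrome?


Word: "wokakom"
Reversed: "mokakow"
Forward == Backward? wokakom != mokakow
Palindrome = No


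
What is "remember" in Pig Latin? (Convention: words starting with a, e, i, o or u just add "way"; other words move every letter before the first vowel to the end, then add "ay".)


Word: "remember"
Starts with consonant(s) → move to end, add 'ay'
Consonant cluster: "r"
Pig Latin = "ememberray"


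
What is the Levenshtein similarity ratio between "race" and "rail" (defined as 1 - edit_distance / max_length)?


Word 1: "race" (length 4)
Word 2: "rail" (length 4)
One optimal edit sequence:
  1. keep 'r'
  2. keep 'a'
  3. substitute 'c' -> 'i'  (+1)
  4. substitute 'e' -> 'l'  (+1)
Edit distance = 2
Max length = max(4, 4) = 4
Similarity = 1 - 2/4
= 0.5000


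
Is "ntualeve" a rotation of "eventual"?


Word: "eventual", Candidate: "ntualeve"
Method: check if candidate is substring of word+word
"eventualeventual" contains "ntualeve"? Yes
Is rotation = Yes


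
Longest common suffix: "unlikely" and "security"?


Word 1: "unlikely"
Word 2: "security"
Comparing from end:
  Pos -1: 'y' == 'y'
  Pos -2: 'l' != 't' (stop)
LCS = "y" (length 1)


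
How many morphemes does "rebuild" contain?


Word: "rebuild"
Morphemes: re- | build
Each morpheme carries meaning
= 2 morphemes


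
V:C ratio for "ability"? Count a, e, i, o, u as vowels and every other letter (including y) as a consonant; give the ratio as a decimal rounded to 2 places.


Word: "ability"
Vowels (a,e,i,o,u): 3
Consonants: 4
Ratio = 3/4
= 0.75


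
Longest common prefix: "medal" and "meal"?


Word 1: "medal"
Word 2: "meal"
Comparing from start:
  Pos 0: 'm' == 'm'
  Pos 1: 'e' == 'e'
  Pos 2: 'd' != 'a' (stop)
LCP = "me" (length 2)


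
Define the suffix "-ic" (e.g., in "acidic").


Suffix: -ic
As in: acidic -> acid + -ic
Meaning = relating to


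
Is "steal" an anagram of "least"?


Word 1: "least" → sorted: aelst
Word 2: "steal" → sorted: aelst
Same letters? aelst == aelst
Anagram = Yes


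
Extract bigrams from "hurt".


Word: "hurt" (length 4)
Number of bigrams = 4 - 2 + 1 = 3
  Position 0: "hu"
  Position 1: "ur"
  Position 2: "rt"
Bigrams = "hu", "ur", "rt"


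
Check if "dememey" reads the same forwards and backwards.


Word: "dememey"
Reversed: "yememed"
Forward == Backward? dememey != yememed
Palindrome = No


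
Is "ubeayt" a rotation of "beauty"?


Word: "beauty", Candidate: "ubeayt"
Method: check if candidate is substring of word+word
"beautybeauty" contains "ubeayt"? No
Is rotation = No


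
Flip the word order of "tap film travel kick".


Original: "tap film travel kick"
Words (1..n): tap | film | travel | kick
Reversed (n..1): kick | travel | film | tap
Result = "kick travel film tap"


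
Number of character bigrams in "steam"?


Word: "steam" (length 5)
Number of 2-grams = length - 2 + 1 = 5 - 2 + 1
= 4


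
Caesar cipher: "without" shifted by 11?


Word: "without"
Shift: 11
Each letter → (letter + shift) mod 26:
  'w' (22) + 11 = 7 → 'h'
  'i' (8) + 11 = 19 → 't'
  't' (19) + 11 = 4 → 'e'
  'h' (7) + 11 = 18 → 's'
  'o' (14) + 11 = 25 → 'z'
  'u' (20) + 11 = 5 → 'f'
  't' (19) + 11 = 4 → 'e'
Result = "hteszfe"


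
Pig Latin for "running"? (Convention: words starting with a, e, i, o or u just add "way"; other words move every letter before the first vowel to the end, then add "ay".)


Word: "running"
Starts with consonant(s) → move to end, add 'ay'
Consonant cluster: "r"
Pig Latin = "unningray"


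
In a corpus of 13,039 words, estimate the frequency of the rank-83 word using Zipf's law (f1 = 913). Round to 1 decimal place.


Zipf's law: f(r) = f(1) / r
f(1) = 913
f(83) = 913 / 83
= 11.0 occurrences


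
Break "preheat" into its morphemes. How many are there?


Word: "preheat"
Morphemes: pre- + heat
Each morpheme carries meaning
= 2 morphemes


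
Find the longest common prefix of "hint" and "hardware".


Word 1: "hint"
Word 2: "hardware"
Comparing from start:
  Pos 0: 'h' == 'h'
  Pos 1: 'i' != 'a' (stop)
LCP = "h" (length 1)


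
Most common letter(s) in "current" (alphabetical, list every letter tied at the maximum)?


Word: "current"
Letter counts:
  'c': 1
  'e': 1
  'n': 1
  'r': 2
  't': 1
  'u': 1
Maximum count = 2
Most frequent = 'r' (2 times each)


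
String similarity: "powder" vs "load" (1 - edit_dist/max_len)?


Word 1: "powder" (length 6)
Word 2: "load" (length 4)
One optimal edit sequence:
  1. substitute 'p' -> 'l'  (+1)
  2. keep 'o'
  3. substitute 'w' -> 'a'  (+1)
  4. keep 'd'
  5. delete 'e'  (+1)
  6. delete 'r'  (+1)
Edit distance = 4
Max length = max(6, 4) = 6
Similarity = 1 - 4/6
= 0.3333


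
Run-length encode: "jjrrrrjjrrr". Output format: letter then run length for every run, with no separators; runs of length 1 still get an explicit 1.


String: "jjrrrrjjrrr"
Scanning for consecutive runs:
  'j' x 2
  'r' x 4
  'j' x 2
  'r' x 3
RLE = "j2r4j2r3"


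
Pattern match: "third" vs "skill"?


Pattern of "third": [0, 1, 2, 3, 4]
Pattern of "skill": [0, 1, 2, 3, 3]
Patterns do not match
Same pattern = No


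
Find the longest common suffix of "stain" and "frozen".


Word 1: "stain"
Word 2: "frozen"
Comparing from end:
  Pos -1: 'n' == 'n'
  Pos -2: 'i' != 'e' (stop)
LCS = "n" (length 1)


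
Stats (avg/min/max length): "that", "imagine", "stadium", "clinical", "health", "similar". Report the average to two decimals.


Lengths: "that"=4, "imagine"=7, "stadium"=7, "clinical"=8, "health"=6, "similar"=7
Sum = 39, Count = 6
Average = 39/6 = 6.50
= avg=6.50, min=4, max=8


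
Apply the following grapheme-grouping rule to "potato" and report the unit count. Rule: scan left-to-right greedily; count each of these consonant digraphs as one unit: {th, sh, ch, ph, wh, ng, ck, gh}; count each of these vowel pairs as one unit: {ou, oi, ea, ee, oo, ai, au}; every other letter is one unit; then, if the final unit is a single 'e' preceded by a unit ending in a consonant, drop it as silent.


Word: "potato" (6 letters)
Left-to-right scan:
  [1] 'p' (letter)
  [2] 'o' (letter)
  [3] 't' (letter)
  [4] 'a' (letter)
  [5] 't' (letter)
  [6] 'o' (letter)
Units from scan: 6
Sound units = 6 units


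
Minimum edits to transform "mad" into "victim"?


Word 1: "mad" (length 3)
Word 2: "victim" (length 6)
One optimal edit sequence (insert/delete/substitute each cost 1):
  1. insert 'v'  (+1)
  2. insert 'i'  (+1)
  3. insert 'c'  (+1)
  4. substitute 'm' -> 't'  (+1)
  5. substitute 'a' -> 'i'  (+1)
  6. substitute 'd' -> 'm'  (+1)
Total edit operations: 6
Edit distance = 6


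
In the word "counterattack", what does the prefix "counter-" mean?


Prefix: counter-
Example: counterattack (counter- + attack)
Meaning = against / opposite


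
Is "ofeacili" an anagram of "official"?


Word 1: "official" → sorted: acffiilo
Word 2: "ofeacili" → sorted: acefiilo
Same letters? acffiilo != acefiilo
Anagram = No


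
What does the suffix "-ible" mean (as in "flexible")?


Suffix: -ible
As in: flexible -> flex + -ible
Meaning = capable of


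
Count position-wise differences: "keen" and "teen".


Comparing character by character (same length = 4):
  Pos 0: 'k' vs 't' !=
  Pos 1: 'e' vs 'e' =
  Pos 2: 'e' vs 'e' =
  Pos 3: 'n' vs 'n' =
Hamming distance = 1


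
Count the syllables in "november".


Word: "november"
Syllable breakdown: no · vem · ber
Counting: 3 parts
= 3 syllables


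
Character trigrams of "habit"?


Word: "habit" (length 5)
Number of trigrams = 5 - 3 + 1 = 3
  Position 0: "hab"
  Position 1: "abi"
  Position 2: "bit"
Trigrams = "hab", "abi", "bit"


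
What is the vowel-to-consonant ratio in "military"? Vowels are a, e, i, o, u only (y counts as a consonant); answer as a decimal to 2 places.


Word: "military"
Vowels (a,e,i,o,u): 3
Consonants: 5
Ratio = 3/5
= 0.60


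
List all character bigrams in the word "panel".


Word: "panel" (length 5)
Number of bigrams = 5 - 2 + 1 = 4
  Position 0: "pa"
  Position 1: "an"
  Position 2: "ne"
  Position 3: "el"
Bigrams = "pa", "an", "ne", "el"


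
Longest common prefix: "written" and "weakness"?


Word 1: "written"
Word 2: "weakness"
Comparing from start:
  Pos 0: 'w' == 'w'
  Pos 1: 'r' != 'e' (stop)
LCP = "w" (length 1)


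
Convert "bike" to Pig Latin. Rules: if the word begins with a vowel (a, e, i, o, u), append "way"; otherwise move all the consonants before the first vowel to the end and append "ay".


Word: "bike"
Starts with consonant(s) → move to end, add 'ay'
Consonant cluster: "b"
Pig Latin = "ikebay"


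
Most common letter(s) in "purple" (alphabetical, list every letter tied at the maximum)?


Word: "purple"
Letter counts:
  'e': 1
  'l': 1
  'p': 2
  'r': 1
  'u': 1
Maximum count = 2
Most frequent = 'p' (2 times each)


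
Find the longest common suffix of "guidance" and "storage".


Word 1: "guidance"
Word 2: "storage"
Comparing from end:
  Pos -1: 'e' == 'e'
  Pos -2: 'c' != 'g' (stop)
LCS = "e" (length 1)


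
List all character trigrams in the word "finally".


Word: "finally" (length 7)
Number of trigrams = 7 - 3 + 1 = 5
  Position 0: "fin"
  Position 1: "ina"
  Position 2: "nal"
  Position 3: "all"
  Position 4: "lly"
Trigrams = "fin", "ina", "nal", "all", "lly"


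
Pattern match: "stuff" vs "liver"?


Pattern of "stuff": [0, 1, 2, 3, 3]
Pattern of "liver": [0, 1, 2, 3, 4]
Patterns do not match
Same pattern = No


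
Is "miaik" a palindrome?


Word: "miaik"
Reversed: "kiaim"
Forward == Backward? miaik != kiaim
Palindrome = No


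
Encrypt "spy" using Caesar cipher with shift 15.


Word: "spy"
Shift: 15
Each letter → (letter + shift) mod 26:
  's' (18) + 15 = 7 → 'h'
  'p' (15) + 15 = 4 → 'e'
  'y' (24) + 15 = 13 → 'n'
Result = "hen"


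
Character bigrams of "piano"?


Word: "piano" (length 5)
Number of bigrams = 5 - 2 + 1 = 4
  Position 0: "pi"
  Position 1: "ia"
  Position 2: "an"
  Position 3: "no"
Bigrams = "pi", "ia", "an", "no"


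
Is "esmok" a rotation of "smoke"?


Word: "smoke", Candidate: "esmok"
Method: check if candidate is substring of word+word
"smokesmoke" contains "esmok"? Yes
Is rotation = Yes


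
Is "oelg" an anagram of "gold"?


Word 1: "gold" → sorted: dglo
Word 2: "oelg" → sorted: eglo
Same letters? dglo != eglo
Anagram = No


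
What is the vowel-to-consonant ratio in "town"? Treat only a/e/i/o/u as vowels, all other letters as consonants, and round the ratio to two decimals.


Word: "town"
Vowels (a,e,i,o,u): 1
Consonants: 3
Ratio = 1/3
= 0.33


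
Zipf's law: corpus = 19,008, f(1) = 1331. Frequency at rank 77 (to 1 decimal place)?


Zipf's law: f(r) = f(1) / r
f(1) = 1331
f(77) = 1331 / 77
= 17.3 occurrences


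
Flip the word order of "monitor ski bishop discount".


Original: "monitor ski bishop discount"
Words (1..n): monitor | ski | bishop | discount
Reversed (n..1): discount | bishop | ski | monitor
Result = "discount bishop ski monitor"


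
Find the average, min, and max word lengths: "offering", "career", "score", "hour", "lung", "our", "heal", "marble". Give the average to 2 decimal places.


Lengths: "offering"=8, "career"=6, "score"=5, "hour"=4, "lung"=4, "our"=3, "heal"=4, "marble"=6
Sum = 40, Count = 8
Average = 40/8 = 5.00
= avg=5.00, min=3, max=8


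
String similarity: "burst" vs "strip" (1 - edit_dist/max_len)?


Word 1: "burst" (length 5)
Word 2: "strip" (length 5)
One optimal edit sequence:
  1. substitute 'b' -> 's'  (+1)
  2. substitute 'u' -> 't'  (+1)
  3. keep 'r'
  4. substitute 's' -> 'i'  (+1)
  5. substitute 't' -> 'p'  (+1)
Edit distance = 4
Max length = max(5, 5) = 5
Similarity = 1 - 4/5
= 0.2000


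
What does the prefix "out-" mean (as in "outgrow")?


Prefix: out-
Example: outgrow = out- + grow
Meaning = surpass


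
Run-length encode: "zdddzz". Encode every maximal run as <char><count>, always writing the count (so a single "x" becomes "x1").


String: "zdddzz"
Scanning for consecutive runs:
  'z' x 1
  'd' x 3
  'z' x 2
RLE = "z1d3z2"


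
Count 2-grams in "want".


Word: "want" (length 4)
Number of 2-grams = length - 2 + 1 = 4 - 2 + 1
= 3


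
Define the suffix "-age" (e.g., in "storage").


Suffix: -age
Example: storage = store + -age, with a spelling change
Meaning = result / collection


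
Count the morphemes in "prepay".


Word: "prepay"
Morphemes: pre- + pay
Each morpheme carries meaning
= 2 morphemes


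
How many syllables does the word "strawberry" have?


Word: "strawberry"
Syllable breakdown: straw-ber-ry
Counting: 3 parts
= 3 syllables


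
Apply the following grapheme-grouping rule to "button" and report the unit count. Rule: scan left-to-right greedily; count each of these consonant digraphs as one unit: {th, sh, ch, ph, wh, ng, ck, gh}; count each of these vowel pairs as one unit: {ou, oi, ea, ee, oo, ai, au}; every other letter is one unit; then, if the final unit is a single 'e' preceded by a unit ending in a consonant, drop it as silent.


Word: "button" (6 letters)
Left-to-right scan:
  1. 'b' (letter)
  2. 'u' (letter)
  3. 't' (letter)
  4. 't' (letter)
  5. 'o' (letter)
  6. 'n' (letter)
Units from scan: 6
Sound units = 6 units


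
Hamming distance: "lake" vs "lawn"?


Comparing character by character (same length = 4):
  Pos 0: 'l' vs 'l' =
  Pos 1: 'a' vs 'a' =
  Pos 2: 'k' vs 'w' !=
  Pos 3: 'e' vs 'n' !=
Hamming distance = 2


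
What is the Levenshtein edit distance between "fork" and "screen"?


Word 1: "fork" (length 4)
Word 2: "screen" (length 6)
One optimal edit sequence (insert/delete/substitute each cost 1):
  1. substitute 'f' -> 's'  (+1)
  2. substitute 'o' -> 'c'  (+1)
  3. keep 'r'
  4. insert 'e'  (+1)
  5. insert 'e'  (+1)
  6. substitute 'k' -> 'n'  (+1)
Total edit operations: 5
Edit distance = 5


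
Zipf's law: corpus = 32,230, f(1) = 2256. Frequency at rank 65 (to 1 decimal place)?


Zipf's law: f(r) = f(1) / r
f(1) = 2256
f(65) = 2256 / 65
= 34.7 occurrences


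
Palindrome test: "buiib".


Word: "buiib"
Reversed: "biiub"
Forward == Backward? buiib != biiub
Palindrome = No


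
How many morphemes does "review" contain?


Word: "review"
Morphemes: re- / view
Each morpheme carries meaning
= 2 morphemes


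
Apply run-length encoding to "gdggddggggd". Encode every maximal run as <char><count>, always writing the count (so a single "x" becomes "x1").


String: "gdggddggggd"
Scanning for consecutive runs:
  'g' x 1
  'd' x 1
  'g' x 2
  'd' x 2
  'g' x 4
  'd' x 1
RLE = "g1d1g2d2g4d1"


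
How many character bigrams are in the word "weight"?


Word: "weight" (length 6)
Number of 2-grams = length - 2 + 1 = 6 - 2 + 1
= 5


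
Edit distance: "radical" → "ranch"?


Word 1: "radical" (length 7)
Word 2: "ranch" (length 5)
One optimal edit sequence (insert/delete/substitute each cost 1):
  1. keep 'r'
  2. keep 'a'
  3. delete 'd'  (+1)
  4. substitute 'i' -> 'n'  (+1)
  5. keep 'c'
  6. delete 'a'  (+1)
  7. substitute 'l' -> 'h'  (+1)
Total edit operations: 4
Edit distance = 4


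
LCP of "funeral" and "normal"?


Word 1: "funeral"
Word 2: "normal"
Comparing from start:
  Pos 0: 'f' != 'n' (stop)
LCP = "" (length 0)


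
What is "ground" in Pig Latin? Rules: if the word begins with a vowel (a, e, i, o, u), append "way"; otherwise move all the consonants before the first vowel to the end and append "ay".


Word: "ground"
Starts with consonant(s) → move to end, add 'ay'
Consonant cluster: "gr"
Pig Latin = "oundgray"


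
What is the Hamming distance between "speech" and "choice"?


Comparing character by character (same length = 6):
  Pos 0: 's' vs 'c' !=
  Pos 1: 'p' vs 'h' !=
  Pos 2: 'e' vs 'o' !=
  Pos 3: 'e' vs 'i' !=
  Pos 4: 'c' vs 'c' =
  Pos 5: 'h' vs 'e' !=
Hamming distance = 5


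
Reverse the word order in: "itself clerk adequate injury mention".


Original: "itself clerk adequate injury mention"
Words (1..n): itself | clerk | adequate | injury | mention
Reversed (n..1): mention | injury | adequate | clerk | itself
Result = "mention injury adequate clerk itself"


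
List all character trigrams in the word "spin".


Word: "spin" (length 4)
Number of trigrams = 4 - 3 + 1 = 2
  Position 0: "spi"
  Position 1: "pin"
Trigrams = "spi", "pin"


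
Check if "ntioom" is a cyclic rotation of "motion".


Word: "motion", Candidate: "ntioom"
Method: check if candidate is substring of word+word
"motionmotion" contains "ntioom"? No
Is rotation = No


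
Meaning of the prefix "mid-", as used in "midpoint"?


Prefix: mid-
Example: midpoint (mid- + point)
Meaning = middle


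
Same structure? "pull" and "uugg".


Pattern of "pull": [0, 1, 2, 2]
Pattern of "uugg": [0, 0, 1, 1]
Patterns do not match
Same pattern = No


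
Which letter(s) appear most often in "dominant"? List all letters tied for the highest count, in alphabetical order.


Word: "dominant"
Letter counts:
  'a': 1
  'd': 1
  'i': 1
  'm': 1
  'n': 2
  'o': 1
  't': 1
Maximum count = 2
Most frequent = 'n' (2 times each)


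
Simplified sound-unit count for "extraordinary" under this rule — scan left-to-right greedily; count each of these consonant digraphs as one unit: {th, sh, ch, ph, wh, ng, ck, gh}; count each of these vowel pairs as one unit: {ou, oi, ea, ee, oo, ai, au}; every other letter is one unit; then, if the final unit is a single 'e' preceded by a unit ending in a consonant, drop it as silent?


Word: "extraordinary" (13 letters)
Left-to-right scan:
  [1] 'e' (letter)
  [2] 'x' (letter)
  [3] 't' (letter)
  [4] 'r' (letter)
  [5] 'a' (letter)
  [6] 'o' (letter)
  [7] 'r' (letter)
  [8] 'd' (letter)
  [9] 'i' (letter)
  [10] 'n' (letter)
  [11] 'a' (letter)
  [12] 'r' (letter)
  [13] 'y' (letter)
Units from scan: 13
Sound units = 13 units


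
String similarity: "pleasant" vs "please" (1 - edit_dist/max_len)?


Word 1: "pleasant" (length 8)
Word 2: "please" (length 6)
One optimal edit sequence:
  1. keep 'p'
  2. keep 'l'
  3. keep 'e'
  4. keep 'a'
  5. keep 's'
  6. delete 'a'  (+1)
  7. delete 'n'  (+1)
  8. substitute 't' -> 'e'  (+1)
Edit distance = 3
Max length = max(8, 6) = 8
Similarity = 1 - 3/8
= 0.6250


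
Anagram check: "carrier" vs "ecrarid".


Word 1: "carrier" → sorted: aceirrr
Word 2: "ecrarid" → sorted: acdeirr
Same letters? aceirrr != acdeirr
Anagram = No


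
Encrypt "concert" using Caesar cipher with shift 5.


Word: "concert"
Shift: 5
Each letter → (letter + shift) mod 26:
  'c' (2) + 5 = 7 → 'h'
  'o' (14) + 5 = 19 → 't'
  'n' (13) + 5 = 18 → 's'
  'c' (2) + 5 = 7 → 'h'
  'e' (4) + 5 = 9 → 'j'
  'r' (17) + 5 = 22 → 'w'
  't' (19) + 5 = 24 → 'y'
Result = "htshjwy"


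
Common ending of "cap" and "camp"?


Word 1: "cap"
Word 2: "camp"
Comparing from end:
  Pos -1: 'p' == 'p'
  Pos -2: 'a' != 'm' (stop)
LCS = "p" (length 1)


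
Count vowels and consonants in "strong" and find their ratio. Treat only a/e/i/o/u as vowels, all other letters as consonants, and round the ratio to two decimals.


Word: "strong"
Vowels (a,e,i,o,u): 1
Consonants: 5
Ratio = 1/5
= 0.20


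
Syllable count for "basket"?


Word: "basket"
Syllable breakdown: bas-ket
Counting: 2 parts
= 2 syllables


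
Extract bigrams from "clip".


Word: "clip" (length 4)
Number of bigrams = 4 - 2 + 1 = 3
  Position 0: "cl"
  Position 1: "li"
  Position 2: "ip"
Bigrams = "cl", "li", "ip"


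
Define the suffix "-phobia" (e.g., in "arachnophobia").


Suffix: -phobia
As in: arachnophobia -> arachno- + -phobia
Meaning = fear of


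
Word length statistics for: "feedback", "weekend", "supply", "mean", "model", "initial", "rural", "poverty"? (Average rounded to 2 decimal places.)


Lengths: "feedback"=8, "weekend"=7, "supply"=6, "mean"=4, "model"=5, "initial"=7, "rural"=5, "poverty"=7
Sum = 49, Count = 8
Average = 49/8 = 6.13
= avg=6.13, min=4, max=8


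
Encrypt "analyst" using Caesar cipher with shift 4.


Word: "analyst"
Shift: 4
Each letter → (letter + shift) mod 26:
  'a' (0) + 4 = 4 → 'e'
  'n' (13) + 4 = 17 → 'r'
  'a' (0) + 4 = 4 → 'e'
  'l' (11) + 4 = 15 → 'p'
  'y' (24) + 4 = 2 → 'c'
  's' (18) + 4 = 22 → 'w'
  't' (19) + 4 = 23 → 'x'
Result = "erepcwx"


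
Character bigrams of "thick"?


Word: "thick" (length 5)
Number of bigrams = 5 - 2 + 1 = 4
  Position 0: "th"
  Position 1: "hi"
  Position 2: "ic"
  Position 3: "ck"
Bigrams = "th", "hi", "ic", "ck"


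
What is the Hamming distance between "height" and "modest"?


Comparing character by character (same length = 6):
  Pos 0: 'h' vs 'm' !=
  Pos 1: 'e' vs 'o' !=
  Pos 2: 'i' vs 'd' !=
  Pos 3: 'g' vs 'e' !=
  Pos 4: 'h' vs 's' !=
  Pos 5: 't' vs 't' =
Hamming distance = 5


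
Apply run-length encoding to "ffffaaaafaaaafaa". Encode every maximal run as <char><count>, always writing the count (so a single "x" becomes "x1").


String: "ffffaaaafaaaafaa"
Scanning for consecutive runs:
  'f' x 4
  'a' x 4
  'f' x 1
  'a' x 4
  'f' x 1
  'a' x 2
RLE = "f4a4f1a4f1a2"


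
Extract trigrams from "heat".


Word: "heat" (length 4)
Number of trigrams = 4 - 3 + 1 = 2
  Position 0: "hea"
  Position 1: "eat"
Trigrams = "hea", "eat"


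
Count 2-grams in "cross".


Word: "cross" (length 5)
Number of 2-grams = length - 2 + 1 = 5 - 2 + 1
= 4


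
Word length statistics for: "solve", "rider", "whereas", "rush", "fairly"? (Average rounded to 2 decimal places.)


Lengths: "solve"=5, "rider"=5, "whereas"=7, "rush"=4, "fairly"=6
Sum = 27, Count = 5
Average = 27/5 = 5.40
= avg=5.40, min=4, max=7


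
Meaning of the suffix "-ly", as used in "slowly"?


Suffix: -ly
As in: slowly -> slow + -ly
Meaning = in a manner


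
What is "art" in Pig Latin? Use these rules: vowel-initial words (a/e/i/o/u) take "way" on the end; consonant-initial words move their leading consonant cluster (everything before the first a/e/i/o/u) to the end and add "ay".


Word: "art"
Starts with vowel → add 'way'
Pig Latin = "artway"


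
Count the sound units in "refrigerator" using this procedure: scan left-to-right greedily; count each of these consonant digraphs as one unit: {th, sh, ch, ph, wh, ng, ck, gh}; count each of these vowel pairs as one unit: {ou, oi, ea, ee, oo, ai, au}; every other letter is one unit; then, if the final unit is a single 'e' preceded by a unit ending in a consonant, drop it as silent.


Word: "refrigerator" (12 letters)
Left-to-right scan:
  1. 'r' (letter)
  2. 'e' (letter)
  3. 'f' (letter)
  4. 'r' (letter)
  5. 'i' (letter)
  6. 'g' (letter)
  7. 'e' (letter)
  8. 'r' (letter)
  9. 'a' (letter)
  10. 't' (letter)
  11. 'o' (letter)
  12. 'r' (letter)
Units from scan: 12
Sound units = 12 units


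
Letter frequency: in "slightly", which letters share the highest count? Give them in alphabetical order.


Word: "slightly"
Letter counts:
  'g': 1
  'h': 1
  'i': 1
  'l': 2
  's': 1
  't': 1
  'y': 1
Maximum count = 2
Most frequent = 'l' (2 times each)


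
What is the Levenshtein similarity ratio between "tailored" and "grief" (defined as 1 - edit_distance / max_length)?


Word 1: "tailored" (length 8)
Word 2: "grief" (length 5)
One optimal edit sequence:
  1. substitute 't' -> 'g'  (+1)
  2. substitute 'a' -> 'r'  (+1)
  3. keep 'i'
  4. delete 'l'  (+1)
  5. delete 'o'  (+1)
  6. delete 'r'  (+1)
  7. keep 'e'
  8. substitute 'd' -> 'f'  (+1)
Edit distance = 6
Max length = max(8, 5) = 8
Similarity = 1 - 6/8
= 0.2500


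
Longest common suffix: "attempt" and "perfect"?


Word 1: "attempt"
Word 2: "perfect"
Comparing from end:
  Pos -1: 't' == 't'
  Pos -2: 'p' != 'c' (stop)
LCS = "t" (length 1)


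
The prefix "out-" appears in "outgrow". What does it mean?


Prefix: out-
Example: outgrow (out- + grow)
Meaning = surpass


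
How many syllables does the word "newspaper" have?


Word: "newspaper"
Syllable breakdown: news · pa · per
Counting: 3 parts
= 3 syllables


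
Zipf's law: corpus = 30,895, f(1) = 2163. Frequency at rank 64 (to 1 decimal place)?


Zipf's law: f(r) = f(1) / r
f(1) = 2163
f(64) = 2163 / 64
= 33.8 occurrences


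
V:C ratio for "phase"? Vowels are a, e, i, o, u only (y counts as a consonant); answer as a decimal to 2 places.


Word: "phase"
Vowels (a,e,i,o,u): 2
Consonants: 3
Ratio = 2/3
= 0.67


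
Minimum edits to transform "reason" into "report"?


Word 1: "reason" (length 6)
Word 2: "report" (length 6)
One optimal edit sequence (insert/delete/substitute each cost 1):
  1. keep 'r'
  2. keep 'e'
  3. substitute 'a' -> 'p'  (+1)
  4. substitute 's' -> 'o'  (+1)
  5. substitute 'o' -> 'r'  (+1)
  6. substitute 'n' -> 't'  (+1)
Total edit operations: 4
Edit distance = 4


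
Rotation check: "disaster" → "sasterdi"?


Word: "disaster", Candidate: "sasterdi"
Method: check if candidate is substring of word+word
"disasterdisaster" contains "sasterdi"? Yes
Is rotation = Yes


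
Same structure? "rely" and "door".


Pattern of "rely": [0, 1, 2, 3]
Pattern of "door": [0, 1, 1, 2]
Patterns do not match
Same pattern = No


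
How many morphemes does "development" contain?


Word: "development"
Morphemes: develop | -ment
Each morpheme carries meaning
= 2 morphemes


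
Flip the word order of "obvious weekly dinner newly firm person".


Original: "obvious weekly dinner newly firm person"
Words (1..n): obvious | weekly | dinner | newly | firm | person
Reversed (n..1): person | firm | newly | dinner | weekly | obvious
Result = "person firm newly dinner weekly obvious"


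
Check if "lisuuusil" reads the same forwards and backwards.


Word: "lisuuusil"
Reversed: "lisuuusil"
Forward == Backward? lisuuusil == lisuuusil
Palindrome = Yes


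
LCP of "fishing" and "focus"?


Word 1: "fishing"
Word 2: "focus"
Comparing from start:
  Pos 0: 'f' == 'f'
  Pos 1: 'i' != 'o' (stop)
LCP = "f" (length 1)


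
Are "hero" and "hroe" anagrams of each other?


Word 1: "hero" → sorted: ehor
Word 2: "hroe" → sorted: ehor
Same letters? ehor == ehor
Anagram = Yes


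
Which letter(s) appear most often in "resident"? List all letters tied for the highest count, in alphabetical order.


Word: "resident"
Letter counts:
  'd': 1
  'e': 2
  'i': 1
  'n': 1
  'r': 1
  's': 1
  't': 1
Maximum count = 2
Most frequent = 'e' (2 times each)


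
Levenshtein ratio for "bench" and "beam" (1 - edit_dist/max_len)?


Word 1: "bench" (length 5)
Word 2: "beam" (length 4)
One optimal edit sequence:
  1. keep 'b'
  2. keep 'e'
  3. delete 'n'  (+1)
  4. substitute 'c' -> 'a'  (+1)
  5. substitute 'h' -> 'm'  (+1)
Edit distance = 3
Max length = max(5, 4) = 5
Similarity = 1 - 3/5
= 0.4000


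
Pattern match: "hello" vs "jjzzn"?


Pattern of "hello": [0, 1, 2, 2, 3]
Pattern of "jjzzn": [0, 0, 1, 1, 2]
Patterns do not match
Same pattern = No
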